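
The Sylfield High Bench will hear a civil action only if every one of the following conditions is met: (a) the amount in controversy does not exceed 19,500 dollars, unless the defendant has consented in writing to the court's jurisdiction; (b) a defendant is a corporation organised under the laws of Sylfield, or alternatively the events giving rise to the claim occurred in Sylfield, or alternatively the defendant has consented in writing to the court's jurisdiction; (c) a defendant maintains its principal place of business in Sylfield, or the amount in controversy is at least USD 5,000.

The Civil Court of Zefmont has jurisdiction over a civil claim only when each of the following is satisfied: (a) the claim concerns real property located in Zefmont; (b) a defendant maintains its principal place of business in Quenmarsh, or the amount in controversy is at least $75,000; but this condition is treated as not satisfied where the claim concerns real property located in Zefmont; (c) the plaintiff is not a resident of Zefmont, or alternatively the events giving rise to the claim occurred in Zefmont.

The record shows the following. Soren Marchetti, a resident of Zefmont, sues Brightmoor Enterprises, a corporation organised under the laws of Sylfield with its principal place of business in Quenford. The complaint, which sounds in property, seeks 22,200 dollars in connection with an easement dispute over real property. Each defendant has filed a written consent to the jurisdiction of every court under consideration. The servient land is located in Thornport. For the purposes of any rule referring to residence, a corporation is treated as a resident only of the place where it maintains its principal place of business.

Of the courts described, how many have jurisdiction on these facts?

1

The Sylfield High Bench:
  (a) The amount in controversy is $22,200, above the 19,500 dollars ceiling. However, every defendant has filed written consent, so the 'unless' proviso supplies this condition. Condition met.
  (b) Brightmoor Enterprises is organised under the laws of Sylfield — that alternative is enough. Satisfied.
  (c) The amount in controversy is 22,200 dollars, which meets the USD 5,000 floor — that alternative is enough. Satisfied.
  → All conditions met; jurisdiction exists.
The Civil Court of Zefmont:
  (a) The property lies in Thornport, not Zefmont. Not satisfied.
  (b) The corporate defendant(s) have their principal place of business in Quenford, not Quenmarsh; the amount in controversy is 22,200 dollars, below the 75,000 dollars floor — none of the alternatives is met. Fails.
  (c) The plaintiff resides in Zefmont; the operative events occurred in Thornport, not Zefmont — every alternative fails. Not satisfied.
  → Not every requirement is met — no jurisdiction.
Courts with jurisdiction: the Sylfield High Bench — 1 in total.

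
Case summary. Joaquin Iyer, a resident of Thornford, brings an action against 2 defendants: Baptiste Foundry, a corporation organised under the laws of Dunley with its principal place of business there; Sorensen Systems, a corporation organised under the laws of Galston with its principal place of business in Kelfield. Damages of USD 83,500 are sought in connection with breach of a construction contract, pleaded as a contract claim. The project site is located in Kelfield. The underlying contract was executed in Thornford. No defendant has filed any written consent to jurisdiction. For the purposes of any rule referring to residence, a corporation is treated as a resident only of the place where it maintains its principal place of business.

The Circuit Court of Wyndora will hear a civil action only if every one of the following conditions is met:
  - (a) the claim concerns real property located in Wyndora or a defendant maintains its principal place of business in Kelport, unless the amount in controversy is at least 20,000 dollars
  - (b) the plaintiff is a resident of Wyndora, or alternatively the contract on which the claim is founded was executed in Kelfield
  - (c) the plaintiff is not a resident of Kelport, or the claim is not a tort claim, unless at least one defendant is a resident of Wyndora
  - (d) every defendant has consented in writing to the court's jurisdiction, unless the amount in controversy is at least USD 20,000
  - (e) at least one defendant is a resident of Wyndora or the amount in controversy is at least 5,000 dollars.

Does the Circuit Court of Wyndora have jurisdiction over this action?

No

The Circuit Court of Wyndora:
  (a) The claim does not concern real property; the corporate defendant(s) have their principal place of business in Dunley, Kelfield, not Kelport — none of the alternatives is met. But the amount in controversy is $83,500, which meets the 20,000 dollars floor, and the 'unless' clause therefore excuses the requirement. Satisfied.
  (b) The plaintiff resides in Thornford, not Wyndora; the contract was executed in Thornford, not Kelfield — none of the alternatives is met. Not satisfied.
  (c) The plaintiff resides in Thornford, which is not Kelport, so this disjunct is met. Condition met.
  (d) No such written consent has been filed. But the amount in controversy is $83,500, which meets the 20,000 dollars floor, and the 'unless' clause therefore excuses the requirement. Condition met.
  (e) The amount in controversy is USD 83,500, which meets the USD 5,000 floor — that alternative is enough. Satisfied.
  → The court lacks jurisdiction.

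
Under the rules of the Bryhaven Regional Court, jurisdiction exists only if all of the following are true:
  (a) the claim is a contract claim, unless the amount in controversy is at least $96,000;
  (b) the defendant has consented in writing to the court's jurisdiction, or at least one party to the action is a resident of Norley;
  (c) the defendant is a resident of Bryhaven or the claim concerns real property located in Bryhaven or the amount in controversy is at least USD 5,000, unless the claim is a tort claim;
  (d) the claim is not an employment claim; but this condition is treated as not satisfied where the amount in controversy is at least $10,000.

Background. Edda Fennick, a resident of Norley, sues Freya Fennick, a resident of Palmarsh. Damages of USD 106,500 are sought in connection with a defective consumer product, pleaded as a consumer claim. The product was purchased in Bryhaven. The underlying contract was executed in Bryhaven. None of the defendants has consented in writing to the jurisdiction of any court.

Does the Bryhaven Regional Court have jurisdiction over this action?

The Bryhaven Regional Court:
  (a) The claim is a consumer claim, not a contract claim. But the amount in controversy is 106,500 dollars, which meets the $96,000 floor, and the 'unless' clause therefore excuses the requirement. Condition met.
  (b) Edda Fennick resides in Norley, which satisfies one of the alternatives. Met.
  (c) The amount in controversy is $106,500, which meets the 5,000 dollars floor, so one alternative holds. Met.
  (d) The claim is a consumer claim, not an employment claim. However, the amount in controversy is USD 106,500, which meets the 10,000 dollars floor, which falls within the stated exception and so defeats the condition. Condition not met.
  → Not every requirement is met — no jurisdiction.

No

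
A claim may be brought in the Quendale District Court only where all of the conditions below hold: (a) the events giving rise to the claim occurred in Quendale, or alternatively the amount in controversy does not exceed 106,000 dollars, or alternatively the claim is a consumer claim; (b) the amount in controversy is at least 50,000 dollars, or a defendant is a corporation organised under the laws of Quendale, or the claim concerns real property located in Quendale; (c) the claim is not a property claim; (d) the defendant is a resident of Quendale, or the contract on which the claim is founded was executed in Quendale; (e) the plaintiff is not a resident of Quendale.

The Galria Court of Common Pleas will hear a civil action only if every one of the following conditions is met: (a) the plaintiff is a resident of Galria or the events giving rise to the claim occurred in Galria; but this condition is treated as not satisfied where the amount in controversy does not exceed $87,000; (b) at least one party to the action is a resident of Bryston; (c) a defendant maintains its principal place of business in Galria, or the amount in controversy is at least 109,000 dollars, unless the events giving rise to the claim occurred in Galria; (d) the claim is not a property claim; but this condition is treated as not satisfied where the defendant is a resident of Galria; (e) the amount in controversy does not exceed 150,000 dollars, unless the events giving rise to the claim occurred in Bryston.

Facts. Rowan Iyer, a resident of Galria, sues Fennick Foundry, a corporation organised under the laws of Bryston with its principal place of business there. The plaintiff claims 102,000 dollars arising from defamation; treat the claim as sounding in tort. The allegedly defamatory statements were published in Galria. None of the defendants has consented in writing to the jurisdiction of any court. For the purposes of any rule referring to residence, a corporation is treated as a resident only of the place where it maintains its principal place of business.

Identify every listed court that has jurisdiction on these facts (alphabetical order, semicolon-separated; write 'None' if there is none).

The Quendale District Court:
  (a) The amount in controversy is 102,000 dollars, within the USD 106,000 ceiling, so this disjunct is met. Met.
  (b) The amount in controversy is 102,000 dollars, which meets the 50,000 dollars floor, so one alternative holds. Met.
  (c) The claim is a tort claim, not a property claim. Satisfied.
  (d) The defendant resides in Bryston, not Quendale; no contract (and hence no place of execution) is alleged — no alternative holds. Fails.
  (e) The plaintiff resides in Galria, which is not Quendale. Met.
  → At least one condition fails; no jurisdiction.
The Galria Court of Common Pleas:
  (a) The plaintiff resides in Galria, so one alternative holds. The exception is not triggered, since the amount in controversy is $102,000, above the 87,000 dollars ceiling. Satisfied.
  (b) Fennick Foundry resides in Bryston. Condition met.
  (c) The corporate defendant(s) have their principal place of business in Bryston, not Galria; the amount in controversy is 102,000 dollars, below the USD 109,000 floor — no alternative holds. The proviso rescues it, though: the operative events occurred in Galria. Met.
  (d) The claim is a tort claim, not a property claim. The carve-out does not apply: the defendant resides in Bryston, not Galria. Met.
  (e) The amount in controversy is 102,000 dollars, within the USD 150,000 ceiling. Satisfied.
  → Every requirement is satisfied — jurisdiction.

the Galria Court of Common Pleas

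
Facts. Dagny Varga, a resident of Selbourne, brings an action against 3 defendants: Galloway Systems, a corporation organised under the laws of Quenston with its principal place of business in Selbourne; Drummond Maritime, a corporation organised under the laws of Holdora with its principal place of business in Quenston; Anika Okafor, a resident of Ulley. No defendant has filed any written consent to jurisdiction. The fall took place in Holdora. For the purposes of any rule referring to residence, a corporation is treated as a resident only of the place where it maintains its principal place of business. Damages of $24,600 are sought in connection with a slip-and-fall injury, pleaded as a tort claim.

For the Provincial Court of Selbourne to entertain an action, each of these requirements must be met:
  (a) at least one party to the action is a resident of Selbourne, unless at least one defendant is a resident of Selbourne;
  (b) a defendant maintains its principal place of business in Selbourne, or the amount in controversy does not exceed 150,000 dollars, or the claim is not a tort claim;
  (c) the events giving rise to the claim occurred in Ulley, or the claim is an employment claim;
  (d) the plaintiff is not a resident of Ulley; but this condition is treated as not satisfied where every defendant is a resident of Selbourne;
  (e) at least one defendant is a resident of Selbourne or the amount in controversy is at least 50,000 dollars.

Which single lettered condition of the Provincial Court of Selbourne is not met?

(c)

The Provincial Court of Selbourne:
  (a) Dagny Varga resides in Selbourne. Met.
  (b) Galloway Systems has its principal place of business in Selbourne, so one alternative holds. Satisfied.
  (c) The operative events occurred in Holdora, not Ulley; the claim is a tort claim, not an employment claim — every alternative fails. Condition not met.
  (d) The plaintiff resides in Selbourne, which is not Ulley. The exception is not triggered, since the defendants reside as follows — Galloway Systems in Selbourne, Drummond Maritime in Quenston, Anika Okafor in Ulley — not all in Selbourne. Condition met.
  (e) Galloway Systems resides in Selbourne, so one alternative holds. Met.
Only condition (c) fails.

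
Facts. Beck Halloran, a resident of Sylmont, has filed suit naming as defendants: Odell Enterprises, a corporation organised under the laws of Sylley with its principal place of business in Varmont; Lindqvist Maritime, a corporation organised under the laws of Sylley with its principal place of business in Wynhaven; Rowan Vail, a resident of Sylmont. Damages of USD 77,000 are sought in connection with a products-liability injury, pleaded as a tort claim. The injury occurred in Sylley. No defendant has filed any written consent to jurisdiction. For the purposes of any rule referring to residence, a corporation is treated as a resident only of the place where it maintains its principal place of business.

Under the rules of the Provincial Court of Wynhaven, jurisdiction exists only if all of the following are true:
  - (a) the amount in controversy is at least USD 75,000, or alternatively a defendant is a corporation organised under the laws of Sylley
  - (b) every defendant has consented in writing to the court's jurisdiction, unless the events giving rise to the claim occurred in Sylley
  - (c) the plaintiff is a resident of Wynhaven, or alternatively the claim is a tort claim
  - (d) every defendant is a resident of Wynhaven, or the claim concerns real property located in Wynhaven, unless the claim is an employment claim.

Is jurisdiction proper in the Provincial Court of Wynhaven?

No

The Provincial Court of Wynhaven:
  (a) The amount in controversy is 77,000 dollars, which meets the USD 75,000 floor, so one alternative holds. Condition met.
  (b) No such written consent has been filed. The proviso rescues it, though: the operative events occurred in Sylley. Satisfied.
  (c) The claim is a tort claim, so this disjunct is met. Satisfied.
  (d) The defendants reside as follows — Odell Enterprises in Varmont, Lindqvist Maritime in Wynhaven, Rowan Vail in Sylmont — not all in Wynhaven; the claim does not concern real property — none of the alternatives is met. The proviso offers no rescue either, since the claim is a tort claim, not an employment claim. Not satisfied.
  → The court lacks jurisdiction.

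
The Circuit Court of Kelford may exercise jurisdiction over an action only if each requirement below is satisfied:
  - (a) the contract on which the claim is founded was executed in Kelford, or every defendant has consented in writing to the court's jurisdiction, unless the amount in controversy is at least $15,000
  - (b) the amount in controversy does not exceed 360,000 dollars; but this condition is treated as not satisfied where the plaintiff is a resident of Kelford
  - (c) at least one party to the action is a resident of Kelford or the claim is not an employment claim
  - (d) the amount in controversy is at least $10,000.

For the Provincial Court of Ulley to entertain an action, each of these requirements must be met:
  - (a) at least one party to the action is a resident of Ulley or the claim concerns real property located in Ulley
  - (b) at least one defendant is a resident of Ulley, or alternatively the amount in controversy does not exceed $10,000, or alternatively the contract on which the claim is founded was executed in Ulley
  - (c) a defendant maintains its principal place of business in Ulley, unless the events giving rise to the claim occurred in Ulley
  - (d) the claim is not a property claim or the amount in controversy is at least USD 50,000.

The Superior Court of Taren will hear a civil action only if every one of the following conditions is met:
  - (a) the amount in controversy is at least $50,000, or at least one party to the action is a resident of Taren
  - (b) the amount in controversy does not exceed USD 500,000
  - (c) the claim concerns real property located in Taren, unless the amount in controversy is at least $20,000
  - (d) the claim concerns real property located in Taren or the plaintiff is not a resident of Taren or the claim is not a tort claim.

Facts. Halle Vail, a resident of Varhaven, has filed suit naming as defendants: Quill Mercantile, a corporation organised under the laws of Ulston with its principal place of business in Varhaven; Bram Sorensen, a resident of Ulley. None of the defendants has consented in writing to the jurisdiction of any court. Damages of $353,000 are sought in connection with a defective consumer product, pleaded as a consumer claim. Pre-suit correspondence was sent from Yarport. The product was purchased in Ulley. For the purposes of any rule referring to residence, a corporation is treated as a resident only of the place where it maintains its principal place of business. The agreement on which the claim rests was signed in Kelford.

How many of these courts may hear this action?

The Circuit Court of Kelford:
  (a) The contract was executed in Kelford, so one alternative holds. Satisfied.
  (b) The amount in controversy is USD 353,000, within the 360,000 dollars ceiling. The carve-out does not apply: the plaintiff resides in Varhaven, not Kelford. Satisfied.
  (c) The claim is a consumer claim, not an employment claim, so this disjunct is met. Satisfied.
  (d) The amount in controversy is 353,000 dollars, which meets the USD 10,000 floor. Met.
  → Jurisdiction lies.
The Provincial Court of Ulley:
  (a) Bram Sorensen resides in Ulley, which satisfies one of the alternatives. Met.
  (b) Bram Sorensen resides in Ulley — that alternative is enough. Condition met.
  (c) The corporate defendant(s) have their principal place of business in Varhaven, not Ulley. However, the operative events occurred in Ulley, so the 'unless' proviso supplies this condition. Condition met.
  (d) The claim is a consumer claim, not a property claim, which satisfies one of the alternatives. Satisfied.
  → The court has jurisdiction.
The Superior Court of Taren:
  (a) The amount in controversy is 353,000 dollars, which meets the USD 50,000 floor, so one alternative holds. Satisfied.
  (b) The amount in controversy is USD 353,000, within the $500,000 ceiling. Condition met.
  (c) The claim does not concern real property. The proviso rescues it, though: the amount in controversy is USD 353,000, which meets the $20,000 floor. Satisfied.
  (d) The plaintiff resides in Varhaven, which is not Taren — that alternative is enough. Met.
  → All conditions met; jurisdiction exists.
Courts with jurisdiction: the Circuit Court of Kelford, the Provincial Court of Ulley, the Superior Court of Taren — 3 in total.

3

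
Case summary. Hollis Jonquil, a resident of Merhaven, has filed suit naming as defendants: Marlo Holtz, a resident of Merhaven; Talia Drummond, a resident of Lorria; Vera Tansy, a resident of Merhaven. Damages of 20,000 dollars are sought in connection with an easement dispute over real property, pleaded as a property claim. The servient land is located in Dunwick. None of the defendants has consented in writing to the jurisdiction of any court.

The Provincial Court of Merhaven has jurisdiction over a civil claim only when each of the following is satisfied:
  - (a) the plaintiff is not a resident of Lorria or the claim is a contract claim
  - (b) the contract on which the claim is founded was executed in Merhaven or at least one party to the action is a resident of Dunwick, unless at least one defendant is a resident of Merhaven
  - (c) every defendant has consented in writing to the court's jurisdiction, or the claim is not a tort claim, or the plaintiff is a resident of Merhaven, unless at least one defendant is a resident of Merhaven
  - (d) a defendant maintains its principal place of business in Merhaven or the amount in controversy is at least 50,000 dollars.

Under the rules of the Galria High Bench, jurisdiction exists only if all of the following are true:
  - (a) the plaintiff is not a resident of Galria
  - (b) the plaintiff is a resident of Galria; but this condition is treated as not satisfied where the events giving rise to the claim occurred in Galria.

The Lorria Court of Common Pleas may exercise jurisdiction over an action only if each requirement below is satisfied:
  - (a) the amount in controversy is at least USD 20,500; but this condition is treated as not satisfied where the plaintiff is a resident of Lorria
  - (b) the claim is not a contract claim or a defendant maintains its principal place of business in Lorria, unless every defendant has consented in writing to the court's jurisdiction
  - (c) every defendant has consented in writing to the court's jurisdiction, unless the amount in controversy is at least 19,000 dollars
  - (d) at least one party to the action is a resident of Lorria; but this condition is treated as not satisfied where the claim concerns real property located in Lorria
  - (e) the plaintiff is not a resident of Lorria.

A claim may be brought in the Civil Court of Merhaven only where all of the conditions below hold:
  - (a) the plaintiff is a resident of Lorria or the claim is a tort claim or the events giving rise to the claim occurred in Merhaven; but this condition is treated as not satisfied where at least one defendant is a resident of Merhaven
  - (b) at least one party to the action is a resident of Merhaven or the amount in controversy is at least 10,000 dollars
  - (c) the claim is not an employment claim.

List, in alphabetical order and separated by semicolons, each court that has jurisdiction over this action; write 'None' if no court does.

The Provincial Court of Merhaven:
  (a) The plaintiff resides in Merhaven, which is not Lorria — that alternative is enough. Satisfied.
  (b) No contract (and hence no place of execution) is alleged; no party resides in Dunwick — every alternative fails. But Marlo Holtz resides in Merhaven, and the 'unless' clause therefore excuses the requirement. Met.
  (c) The claim is a property claim, not a tort claim, so this disjunct is met. Met.
  (d) No defendant is a corporation; the amount in controversy is USD 20,000, below the $50,000 floor — no alternative holds. Not met.
  → Not every requirement is met — no jurisdiction.
The Galria High Bench:
  (a) The plaintiff resides in Merhaven, which is not Galria. Met.
  (b) The plaintiff resides in Merhaven, not Galria. Not met.
  → No jurisdiction.
The Lorria Court of Common Pleas:
  (a) The amount in controversy is USD 20,000, below the 20,500 dollars floor. Condition not met.
  (b) The claim is a property claim, not a contract claim, which satisfies one of the alternatives. Condition met.
  (c) No such written consent has been filed. However, the amount in controversy is 20,000 dollars, which meets the $19,000 floor, so the 'unless' proviso supplies this condition. Condition met.
  (d) Talia Drummond resides in Lorria. The carve-out does not apply: the property lies in Dunwick, not Lorria. Satisfied.
  (e) The plaintiff resides in Merhaven, which is not Lorria. Satisfied.
  → The court lacks jurisdiction.
The Civil Court of Merhaven:
  (a) The plaintiff resides in Merhaven, not Lorria; the claim is a property claim, not a tort claim; the operative events occurred in Dunwick, not Merhaven — none of the alternatives is met. Not satisfied.
  (b) Hollis Jonquil resides in Merhaven, which satisfies one of the alternatives. Condition met.
  (c) The claim is a property claim, not an employment claim. Met.
  → The court lacks jurisdiction.

None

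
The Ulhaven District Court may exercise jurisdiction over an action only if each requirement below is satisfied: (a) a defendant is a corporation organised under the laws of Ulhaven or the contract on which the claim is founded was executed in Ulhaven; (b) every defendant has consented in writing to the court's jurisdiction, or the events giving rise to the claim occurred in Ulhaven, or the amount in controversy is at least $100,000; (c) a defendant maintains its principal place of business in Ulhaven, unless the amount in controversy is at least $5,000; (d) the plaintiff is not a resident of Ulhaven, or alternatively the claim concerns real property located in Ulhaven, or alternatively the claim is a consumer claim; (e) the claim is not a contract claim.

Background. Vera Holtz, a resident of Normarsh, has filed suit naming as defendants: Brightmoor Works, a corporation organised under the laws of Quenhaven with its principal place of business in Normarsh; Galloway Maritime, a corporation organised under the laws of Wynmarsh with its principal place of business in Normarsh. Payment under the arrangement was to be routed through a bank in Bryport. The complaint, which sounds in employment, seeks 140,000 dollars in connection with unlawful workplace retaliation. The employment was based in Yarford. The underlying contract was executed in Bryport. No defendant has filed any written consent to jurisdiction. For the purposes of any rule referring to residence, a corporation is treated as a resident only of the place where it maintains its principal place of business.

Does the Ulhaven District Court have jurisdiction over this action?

No

The Ulhaven District Court:
  (a) The corporate defendant(s) are organised in Quenhaven, Wynmarsh, not Ulhaven; the contract was executed in Bryport, not Ulhaven — none of the alternatives is met. Fails.
  (b) The amount in controversy is USD 140,000, which meets the USD 100,000 floor, which satisfies one of the alternatives. Met.
  (c) The corporate defendant(s) have their principal place of business in Normarsh, not Ulhaven. The proviso rescues it, though: the amount in controversy is $140,000, which meets the 5,000 dollars floor. Met.
  (d) The plaintiff resides in Normarsh, which is not Ulhaven — that alternative is enough. Met.
  (e) The claim is an employment claim, not a contract claim. Condition met.
  → No jurisdiction.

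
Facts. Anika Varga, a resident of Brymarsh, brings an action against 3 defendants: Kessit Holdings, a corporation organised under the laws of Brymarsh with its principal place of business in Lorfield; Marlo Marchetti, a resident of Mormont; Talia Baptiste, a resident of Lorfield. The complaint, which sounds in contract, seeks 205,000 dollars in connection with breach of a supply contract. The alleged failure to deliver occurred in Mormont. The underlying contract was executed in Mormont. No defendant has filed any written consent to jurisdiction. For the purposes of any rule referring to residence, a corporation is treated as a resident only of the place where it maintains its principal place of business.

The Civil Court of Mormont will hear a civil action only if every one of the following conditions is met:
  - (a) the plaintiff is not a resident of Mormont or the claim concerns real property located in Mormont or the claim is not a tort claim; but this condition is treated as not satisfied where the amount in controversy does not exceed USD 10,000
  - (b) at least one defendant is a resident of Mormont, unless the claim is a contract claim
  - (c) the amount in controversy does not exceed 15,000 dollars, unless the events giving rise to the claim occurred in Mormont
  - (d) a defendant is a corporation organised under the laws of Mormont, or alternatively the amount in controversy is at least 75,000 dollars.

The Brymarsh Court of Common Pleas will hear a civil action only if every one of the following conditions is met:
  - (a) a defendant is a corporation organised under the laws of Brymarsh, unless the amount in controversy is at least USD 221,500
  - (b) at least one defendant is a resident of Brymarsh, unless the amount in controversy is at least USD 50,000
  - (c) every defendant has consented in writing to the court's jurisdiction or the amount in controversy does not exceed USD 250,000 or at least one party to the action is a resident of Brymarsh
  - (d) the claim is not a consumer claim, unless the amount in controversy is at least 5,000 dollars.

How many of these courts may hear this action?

The Civil Court of Mormont:
  (a) The plaintiff resides in Brymarsh, which is not Mormont, so one alternative holds. The exception is not triggered, since the amount in controversy is USD 205,000, above the $10,000 ceiling. Satisfied.
  (b) Marlo Marchetti resides in Mormont. Condition met.
  (c) The amount in controversy is USD 205,000, above the $15,000 ceiling. However, the operative events occurred in Mormont, so the 'unless' proviso supplies this condition. Met.
  (d) The amount in controversy is $205,000, which meets the USD 75,000 floor — that alternative is enough. Condition met.
  → The court has jurisdiction.
The Brymarsh Court of Common Pleas:
  (a) Kessit Holdings is organised under the laws of Brymarsh. Satisfied.
  (b) No defendant resides in Brymarsh (they reside in Lorfield, Mormont, Lorfield). But the amount in controversy is 205,000 dollars, which meets the 50,000 dollars floor, and the 'unless' clause therefore excuses the requirement. Condition met.
  (c) The amount in controversy is 205,000 dollars, within the 250,000 dollars ceiling, so this disjunct is met. Condition met.
  (d) The claim is a contract claim, not a consumer claim. Condition met.
  → All conditions met; jurisdiction exists.
Courts with jurisdiction: the Civil Court of Mormont, the Brymarsh Court of Common Pleas — 2 in total.

2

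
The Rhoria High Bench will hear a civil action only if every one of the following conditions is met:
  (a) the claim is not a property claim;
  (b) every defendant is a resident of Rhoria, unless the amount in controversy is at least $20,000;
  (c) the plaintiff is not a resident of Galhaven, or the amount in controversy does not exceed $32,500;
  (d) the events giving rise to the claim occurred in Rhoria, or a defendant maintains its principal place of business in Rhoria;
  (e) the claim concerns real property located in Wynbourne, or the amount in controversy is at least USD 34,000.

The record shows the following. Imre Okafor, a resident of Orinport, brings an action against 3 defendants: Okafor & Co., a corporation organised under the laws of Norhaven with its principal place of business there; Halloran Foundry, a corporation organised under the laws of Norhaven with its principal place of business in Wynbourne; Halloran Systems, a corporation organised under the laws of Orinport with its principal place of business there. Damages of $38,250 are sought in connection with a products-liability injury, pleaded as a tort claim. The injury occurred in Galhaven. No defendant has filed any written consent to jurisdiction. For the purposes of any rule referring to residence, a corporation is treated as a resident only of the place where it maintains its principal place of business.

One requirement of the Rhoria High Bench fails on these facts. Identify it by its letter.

(d)

The Rhoria High Bench:
  (a) The claim is a tort claim, not a property claim. Met.
  (b) The defendants reside as follows — Okafor & Co. in Norhaven, Halloran Foundry in Wynbourne, Halloran Systems in Orinport — not all in Rhoria. But the amount in controversy is 38,250 dollars, which meets the USD 20,000 floor, and the 'unless' clause therefore excuses the requirement. Satisfied.
  (c) The plaintiff resides in Orinport, which is not Galhaven, which satisfies one of the alternatives. Condition met.
  (d) The operative events occurred in Galhaven, not Rhoria; the corporate defendant(s) have their principal place of business in Norhaven, Orinport, Wynbourne, not Rhoria — none of the alternatives is met. Condition not met.
  (e) The amount in controversy is $38,250, which meets the 34,000 dollars floor, which satisfies one of the alternatives. Satisfied.
Only condition (d) fails.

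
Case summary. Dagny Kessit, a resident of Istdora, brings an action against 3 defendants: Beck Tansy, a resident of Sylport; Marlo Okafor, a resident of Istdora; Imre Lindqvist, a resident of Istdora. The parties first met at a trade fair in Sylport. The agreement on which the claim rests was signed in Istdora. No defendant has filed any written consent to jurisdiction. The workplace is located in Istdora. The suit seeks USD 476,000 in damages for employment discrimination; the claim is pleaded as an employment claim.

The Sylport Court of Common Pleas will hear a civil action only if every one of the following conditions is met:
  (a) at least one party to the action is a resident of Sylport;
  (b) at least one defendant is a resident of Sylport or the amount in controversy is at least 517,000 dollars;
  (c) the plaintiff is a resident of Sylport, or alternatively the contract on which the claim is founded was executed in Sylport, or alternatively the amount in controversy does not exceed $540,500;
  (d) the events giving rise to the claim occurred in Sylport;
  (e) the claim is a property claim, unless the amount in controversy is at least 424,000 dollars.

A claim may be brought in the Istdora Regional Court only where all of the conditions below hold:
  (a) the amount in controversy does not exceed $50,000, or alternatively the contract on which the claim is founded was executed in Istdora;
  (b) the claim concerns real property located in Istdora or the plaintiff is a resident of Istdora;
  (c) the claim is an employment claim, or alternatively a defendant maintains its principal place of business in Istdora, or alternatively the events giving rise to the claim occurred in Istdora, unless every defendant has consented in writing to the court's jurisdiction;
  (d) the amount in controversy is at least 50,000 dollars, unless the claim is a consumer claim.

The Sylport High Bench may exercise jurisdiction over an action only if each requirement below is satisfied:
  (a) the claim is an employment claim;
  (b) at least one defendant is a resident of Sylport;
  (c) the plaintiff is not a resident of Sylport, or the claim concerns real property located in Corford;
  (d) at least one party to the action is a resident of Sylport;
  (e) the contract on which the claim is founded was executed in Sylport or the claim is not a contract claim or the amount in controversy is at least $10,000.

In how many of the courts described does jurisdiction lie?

The Sylport Court of Common Pleas:
  (a) Beck Tansy resides in Sylport. Satisfied.
  (b) Beck Tansy resides in Sylport, which satisfies one of the alternatives. Satisfied.
  (c) The amount in controversy is 476,000 dollars, within the 540,500 dollars ceiling, so one alternative holds. Met.
  (d) The operative events occurred in Istdora, not Sylport. Fails.
  (e) The claim is an employment claim, not a property claim. The proviso rescues it, though: the amount in controversy is $476,000, which meets the $424,000 floor. Satisfied.
  → The court lacks jurisdiction.
The Istdora Regional Court:
  (a) The contract was executed in Istdora — that alternative is enough. Condition met.
  (b) The plaintiff resides in Istdora — that alternative is enough. Condition met.
  (c) The claim is an employment claim, which satisfies one of the alternatives. Satisfied.
  (d) The amount in controversy is USD 476,000, which meets the 50,000 dollars floor. Satisfied.
  → Every requirement is satisfied — jurisdiction.
The Sylport High Bench:
  (a) The claim is an employment claim. Met.
  (b) Beck Tansy resides in Sylport. Satisfied.
  (c) The plaintiff resides in Istdora, which is not Sylport, which satisfies one of the alternatives. Condition met.
  (d) Beck Tansy resides in Sylport. Satisfied.
  (e) The claim is an employment claim, not a contract claim, so this disjunct is met. Met.
  → Every requirement is satisfied — jurisdiction.
Courts with jurisdiction: the Istdora Regional Court, the Sylport High Bench — 2 in total.

2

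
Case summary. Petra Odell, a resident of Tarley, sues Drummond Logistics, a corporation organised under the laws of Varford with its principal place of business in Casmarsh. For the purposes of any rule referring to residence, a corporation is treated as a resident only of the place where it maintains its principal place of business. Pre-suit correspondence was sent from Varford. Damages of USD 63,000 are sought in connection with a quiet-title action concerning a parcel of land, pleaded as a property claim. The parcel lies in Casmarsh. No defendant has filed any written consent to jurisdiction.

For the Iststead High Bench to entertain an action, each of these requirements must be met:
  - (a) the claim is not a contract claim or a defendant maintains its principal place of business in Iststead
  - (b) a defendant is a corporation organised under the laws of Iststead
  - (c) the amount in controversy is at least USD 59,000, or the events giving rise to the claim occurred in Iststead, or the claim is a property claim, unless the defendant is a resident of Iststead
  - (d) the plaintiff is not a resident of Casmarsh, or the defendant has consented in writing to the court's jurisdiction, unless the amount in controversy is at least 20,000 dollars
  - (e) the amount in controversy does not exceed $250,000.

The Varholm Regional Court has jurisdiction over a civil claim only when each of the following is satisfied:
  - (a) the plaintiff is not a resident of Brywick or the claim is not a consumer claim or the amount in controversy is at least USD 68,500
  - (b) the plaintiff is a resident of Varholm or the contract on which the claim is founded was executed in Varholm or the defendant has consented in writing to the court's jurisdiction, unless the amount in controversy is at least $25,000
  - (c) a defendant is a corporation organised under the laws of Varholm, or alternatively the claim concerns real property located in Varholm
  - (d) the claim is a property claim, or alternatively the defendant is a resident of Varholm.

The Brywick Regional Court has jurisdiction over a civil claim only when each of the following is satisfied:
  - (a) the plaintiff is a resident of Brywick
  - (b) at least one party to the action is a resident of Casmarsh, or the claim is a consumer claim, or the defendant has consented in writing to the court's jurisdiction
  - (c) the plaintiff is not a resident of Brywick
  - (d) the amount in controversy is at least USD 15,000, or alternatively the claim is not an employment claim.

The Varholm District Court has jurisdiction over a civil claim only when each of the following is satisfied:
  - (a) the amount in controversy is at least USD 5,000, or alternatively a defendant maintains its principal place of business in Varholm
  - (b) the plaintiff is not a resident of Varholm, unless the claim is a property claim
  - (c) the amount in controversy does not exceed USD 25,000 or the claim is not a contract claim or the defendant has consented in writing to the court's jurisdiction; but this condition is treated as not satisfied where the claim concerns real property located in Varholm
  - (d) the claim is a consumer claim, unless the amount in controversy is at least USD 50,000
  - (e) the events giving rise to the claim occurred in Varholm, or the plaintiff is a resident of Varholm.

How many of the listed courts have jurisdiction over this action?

0

The Iststead High Bench:
  (a) The claim is a property claim, not a contract claim, which satisfies one of the alternatives. Satisfied.
  (b) The corporate defendant(s) are organised in Varford, not Iststead. Fails.
  (c) The amount in controversy is USD 63,000, which meets the 59,000 dollars floor, which satisfies one of the alternatives. Condition met.
  (d) The plaintiff resides in Tarley, which is not Casmarsh, so one alternative holds. Condition met.
  (e) The amount in controversy is USD 63,000, within the USD 250,000 ceiling. Satisfied.
  → Not every requirement is met — no jurisdiction.
The Varholm Regional Court:
  (a) The plaintiff resides in Tarley, which is not Brywick — that alternative is enough. Met.
  (b) The plaintiff resides in Tarley, not Varholm; no contract (and hence no place of execution) is alleged; no such written consent has been filed — none of the alternatives is met. But the amount in controversy is USD 63,000, which meets the USD 25,000 floor, and the 'unless' clause therefore excuses the requirement. Met.
  (c) The corporate defendant(s) are organised in Varford, not Varholm; the property lies in Casmarsh, not Varholm — every alternative fails. Fails.
  (d) The claim is a property claim, so one alternative holds. Met.
  → Not every requirement is met — no jurisdiction.
The Brywick Regional Court:
  (a) The plaintiff resides in Tarley, not Brywick. Condition not met.
  (b) Drummond Logistics resides in Casmarsh, so one alternative holds. Satisfied.
  (c) The plaintiff resides in Tarley, which is not Brywick. Condition met.
  (d) The amount in controversy is USD 63,000, which meets the USD 15,000 floor, so this disjunct is met. Met.
  → At least one condition fails; no jurisdiction.
The Varholm District Court:
  (a) The amount in controversy is $63,000, which meets the 5,000 dollars floor — that alternative is enough. Satisfied.
  (b) The plaintiff resides in Tarley, which is not Varholm. Condition met.
  (c) The claim is a property claim, not a contract claim — that alternative is enough. And the carve-out is inapplicable — the property lies in Casmarsh, not Varholm. Met.
  (d) The claim is a property claim, not a consumer claim. But the amount in controversy is $63,000, which meets the 50,000 dollars floor, and the 'unless' clause therefore excuses the requirement. Satisfied.
  (e) The operative events occurred in Casmarsh, not Varholm; the plaintiff resides in Tarley, not Varholm — none of the alternatives is met. Not met.
  → At least one condition fails; no jurisdiction.
No court satisfies all of its conditions.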